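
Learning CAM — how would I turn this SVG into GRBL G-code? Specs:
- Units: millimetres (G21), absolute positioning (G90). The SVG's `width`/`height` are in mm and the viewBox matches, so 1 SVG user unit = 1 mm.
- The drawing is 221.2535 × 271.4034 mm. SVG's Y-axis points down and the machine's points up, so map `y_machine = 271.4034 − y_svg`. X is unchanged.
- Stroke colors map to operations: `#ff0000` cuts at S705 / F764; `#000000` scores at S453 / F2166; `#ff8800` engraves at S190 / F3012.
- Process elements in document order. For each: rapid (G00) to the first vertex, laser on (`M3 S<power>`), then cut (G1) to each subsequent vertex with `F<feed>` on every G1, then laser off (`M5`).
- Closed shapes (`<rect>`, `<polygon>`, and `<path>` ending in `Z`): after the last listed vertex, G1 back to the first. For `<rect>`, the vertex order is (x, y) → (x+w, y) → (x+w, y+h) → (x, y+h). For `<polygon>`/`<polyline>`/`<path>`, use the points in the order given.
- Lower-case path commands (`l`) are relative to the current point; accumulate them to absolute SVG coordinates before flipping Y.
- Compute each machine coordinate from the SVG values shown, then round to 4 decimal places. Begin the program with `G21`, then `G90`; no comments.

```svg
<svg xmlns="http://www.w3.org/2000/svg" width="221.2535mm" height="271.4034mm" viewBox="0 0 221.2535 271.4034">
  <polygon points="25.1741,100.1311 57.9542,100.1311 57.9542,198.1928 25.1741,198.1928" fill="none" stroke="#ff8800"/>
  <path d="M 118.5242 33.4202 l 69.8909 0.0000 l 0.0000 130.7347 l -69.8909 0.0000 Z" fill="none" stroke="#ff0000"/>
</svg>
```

G21
G90
G00 X25.1741 Y171.2723
M3 S190
G1 X57.9542 Y171.2723 F3012
G1 X57.9542 Y73.2106 F3012
G1 X25.1741 Y73.2106 F3012
G1 X25.1741 Y171.2723 F3012
M5
G00 X118.5242 Y237.9832
M3 S705
G1 X188.4151 Y237.9832 F764
G1 X188.4151 Y107.2485 F764
G1 X118.5242 Y107.2485 F764
G1 X118.5242 Y237.9832 F764
M5

viewBox `0 0 221.2535 271.4034` with mm width/height → 1 unit = 1 mm. Flip: y_m = 271.4034 − y_svg.

**Shape 1** — `<polygon>` rectangle, stroke `#ff8800` → engrave (S190, F3012). Machine vertices: (25.1741,171.2723) → (57.9542,171.2723) → (57.9542,73.2106) → (25.1741,73.2106) → (25.1741,171.2723). Closed: final G1 returns to the first vertex.

**Shape 2** — `<path>` rectangle, stroke `#ff0000` → cut (S705, F764). Machine vertices: (118.5242,237.9832) → (188.4151,237.9832) → (188.4151,107.2485) → (118.5242,107.2485) → (118.5242,237.9832). Closed: final G1 returns to the first vertex.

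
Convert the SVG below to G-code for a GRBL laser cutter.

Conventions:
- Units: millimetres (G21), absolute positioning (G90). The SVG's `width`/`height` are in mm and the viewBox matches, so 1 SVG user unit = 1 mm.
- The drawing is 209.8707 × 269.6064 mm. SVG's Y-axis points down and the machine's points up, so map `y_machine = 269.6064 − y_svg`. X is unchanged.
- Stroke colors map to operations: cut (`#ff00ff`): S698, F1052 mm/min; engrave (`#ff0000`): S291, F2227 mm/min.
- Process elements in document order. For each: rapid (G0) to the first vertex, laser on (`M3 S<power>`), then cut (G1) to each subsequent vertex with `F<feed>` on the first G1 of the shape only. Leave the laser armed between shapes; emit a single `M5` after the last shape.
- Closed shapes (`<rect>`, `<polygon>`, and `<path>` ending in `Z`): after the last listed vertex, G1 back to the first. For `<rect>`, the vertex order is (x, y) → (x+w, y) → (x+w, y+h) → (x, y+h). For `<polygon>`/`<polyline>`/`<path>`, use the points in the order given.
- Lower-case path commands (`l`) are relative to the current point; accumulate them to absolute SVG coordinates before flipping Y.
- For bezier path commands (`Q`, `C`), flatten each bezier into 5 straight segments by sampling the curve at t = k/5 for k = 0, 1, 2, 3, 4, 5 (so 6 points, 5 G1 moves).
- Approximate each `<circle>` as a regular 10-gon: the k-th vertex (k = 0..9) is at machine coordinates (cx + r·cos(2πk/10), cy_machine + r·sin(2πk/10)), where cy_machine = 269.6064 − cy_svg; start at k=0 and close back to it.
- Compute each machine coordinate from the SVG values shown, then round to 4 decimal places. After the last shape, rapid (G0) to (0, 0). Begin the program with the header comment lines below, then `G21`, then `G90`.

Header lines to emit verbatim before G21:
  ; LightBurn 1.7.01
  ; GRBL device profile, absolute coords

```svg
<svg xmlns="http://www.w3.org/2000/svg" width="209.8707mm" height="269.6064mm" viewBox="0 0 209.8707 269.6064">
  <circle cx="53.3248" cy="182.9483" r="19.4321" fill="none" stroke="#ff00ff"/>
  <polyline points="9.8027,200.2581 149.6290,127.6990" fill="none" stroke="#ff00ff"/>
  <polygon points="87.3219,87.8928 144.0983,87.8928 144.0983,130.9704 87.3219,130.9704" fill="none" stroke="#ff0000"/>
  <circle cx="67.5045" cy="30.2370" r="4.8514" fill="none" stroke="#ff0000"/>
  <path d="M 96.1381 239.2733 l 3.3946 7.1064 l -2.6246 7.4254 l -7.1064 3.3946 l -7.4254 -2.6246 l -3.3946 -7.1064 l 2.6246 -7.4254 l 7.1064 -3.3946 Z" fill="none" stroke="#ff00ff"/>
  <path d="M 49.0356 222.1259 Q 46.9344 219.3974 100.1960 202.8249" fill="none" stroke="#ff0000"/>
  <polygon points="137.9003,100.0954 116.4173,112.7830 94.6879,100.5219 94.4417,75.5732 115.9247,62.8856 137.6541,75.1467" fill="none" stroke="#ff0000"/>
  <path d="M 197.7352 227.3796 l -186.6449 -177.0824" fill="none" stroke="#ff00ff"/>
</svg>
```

; LightBurn 1.7.01
; GRBL device profile, absolute coords
G21
G90
G0 X72.7569 Y86.6581
M3 S698
G1 X69.0457 Y98.0800 F1052
G1 X59.3296 Y105.1391
G1 X47.3200 Y105.1391
G1 X37.6039 Y98.0800
G1 X33.8927 Y86.6581
G1 X37.6039 Y75.2362
G1 X47.3200 Y68.1771
G1 X59.3296 Y68.1771
G1 X69.0457 Y75.2362
G1 X72.7569 Y86.6581
G0 X9.8027 Y69.3483
M3 S698
G1 X149.6290 Y141.9074 F1052
G0 X87.3219 Y181.7136
M3 S291
G1 X144.0983 Y181.7136 F2227
G1 X144.0983 Y138.6360
G1 X87.3219 Y138.6360
G1 X87.3219 Y181.7136
G0 X72.3559 Y239.3694
M3 S291
G1 X71.4294 Y242.2210 F2227
G1 X69.0037 Y243.9834
G1 X66.0053 Y243.9834
G1 X63.5796 Y242.2210
G1 X62.6531 Y239.3694
G1 X63.5796 Y236.5178
G1 X66.0053 Y234.7554
G1 X69.0037 Y234.7554
G1 X71.4294 Y236.5178
G1 X72.3559 Y239.3694
G0 X96.1381 Y30.3331
M3 S698
G1 X99.5327 Y23.2267 F1052
G1 X96.9081 Y15.8013
G1 X89.8017 Y12.4067
G1 X82.3763 Y15.0313
G1 X78.9817 Y22.1377
G1 X81.6063 Y29.5631
G1 X88.7127 Y32.9577
G1 X96.1381 Y30.3331
G0 X49.0356 Y47.4805
M3 S291
G1 X50.4096 Y49.1257 F2227
G1 X56.2127 Y51.8783
G1 X66.4448 Y55.7385
G1 X81.1059 Y60.7063
G1 X100.1960 Y66.7815
G0 X137.9003 Y169.5110
M3 S291
G1 X116.4173 Y156.8234 F2227
G1 X94.6879 Y169.0845
G1 X94.4417 Y194.0332
G1 X115.9247 Y206.7208
G1 X137.6541 Y194.4597
G1 X137.9003 Y169.5110
G0 X197.7352 Y42.2268
M3 S698
G1 X11.0903 Y219.3092 F1052
M5
G0 X0.0000 Y0.0000

1 u = 1 mm; y_m = 269.6064 − y.

[1] `<circle>` circle, #ff00ff→cut S698 F1052: (72.7569,86.6581) → (69.0457,98.0800) → (59.3296,105.1391) → (47.3200,105.1391) → (37.6039,98.0800) → (33.8927,86.6581) → (37.6039,75.2362) → (47.3200,68.1771) → (59.3296,68.1771) → (69.0457,75.2362) → (72.7569,86.6581) (closed)

[2] `<polyline>` line segment, #ff00ff→cut S698 F1052: (9.8027,69.3483) → (149.6290,141.9074)

[3] `<polygon>` rectangle, #ff0000→engrave S291 F2227: (87.3219,181.7136) → (144.0983,181.7136) → (144.0983,138.6360) → (87.3219,138.6360) → (87.3219,181.7136) (closed)

[4] `<circle>` circle, #ff0000→engrave S291 F2227: (72.3559,239.3694) → (71.4294,242.2210) → (69.0037,243.9834) → (66.0053,243.9834) → (63.5796,242.2210) → (62.6531,239.3694) → (63.5796,236.5178) → (66.0053,234.7554) → (69.0037,234.7554) → (71.4294,236.5178) → (72.3559,239.3694) (closed)

[5] `<path>` regular polygon, #ff00ff→cut S698 F1052: (96.1381,30.3331) → (99.5327,23.2267) → (96.9081,15.8013) → (89.8017,12.4067) → (82.3763,15.0313) → (78.9817,22.1377) → (81.6063,29.5631) → (88.7127,32.9577) → (96.1381,30.3331) (closed)

[6] `<path>` quadratic bezier, #ff0000→engrave S291 F2227: (49.0356,47.4805) → (50.4096,49.1257) → (56.2127,51.8783) → (66.4448,55.7385) → (81.1059,60.7063) → (100.1960,66.7815)

[7] `<polygon>` regular polygon, #ff0000→engrave S291 F2227: (137.9003,169.5110) → (116.4173,156.8234) → (94.6879,169.0845) → (94.4417,194.0332) → (115.9247,206.7208) → (137.6541,194.4597) → (137.9003,169.5110) (closed)

[8] `<path>` line segment, #ff00ff→cut S698 F1052: (197.7352,42.2268) → (11.0903,219.3092)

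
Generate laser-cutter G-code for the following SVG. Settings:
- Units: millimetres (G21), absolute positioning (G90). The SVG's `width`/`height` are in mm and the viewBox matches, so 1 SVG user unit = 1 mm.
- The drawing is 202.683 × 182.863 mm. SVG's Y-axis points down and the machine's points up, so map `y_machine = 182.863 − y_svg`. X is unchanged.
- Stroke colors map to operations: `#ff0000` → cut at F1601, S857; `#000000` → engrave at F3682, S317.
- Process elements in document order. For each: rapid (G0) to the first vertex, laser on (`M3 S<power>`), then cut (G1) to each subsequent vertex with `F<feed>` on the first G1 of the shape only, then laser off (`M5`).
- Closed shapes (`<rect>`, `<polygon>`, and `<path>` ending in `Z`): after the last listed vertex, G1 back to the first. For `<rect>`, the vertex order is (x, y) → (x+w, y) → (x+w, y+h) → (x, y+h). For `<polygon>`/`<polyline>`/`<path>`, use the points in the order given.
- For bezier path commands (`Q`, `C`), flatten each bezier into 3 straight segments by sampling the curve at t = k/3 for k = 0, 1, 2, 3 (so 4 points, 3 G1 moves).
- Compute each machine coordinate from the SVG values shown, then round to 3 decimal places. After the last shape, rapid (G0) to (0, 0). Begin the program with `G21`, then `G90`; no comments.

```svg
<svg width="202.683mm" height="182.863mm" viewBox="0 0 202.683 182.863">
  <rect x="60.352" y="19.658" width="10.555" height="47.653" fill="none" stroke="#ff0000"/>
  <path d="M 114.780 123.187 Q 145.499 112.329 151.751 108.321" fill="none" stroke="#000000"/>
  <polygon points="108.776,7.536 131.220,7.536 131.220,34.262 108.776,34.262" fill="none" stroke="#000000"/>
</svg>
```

G21
G90
G0 X60.352 Y163.205
M3 S857
G1 X70.907 Y163.205 F1601
G1 X70.907 Y115.552
G1 X60.352 Y115.552
G1 X60.352 Y163.205
M5
G0 X114.780 Y59.676
M3 S317
G1 X132.541 Y66.154 F3682
G1 X144.864 Y71.109
G1 X151.751 Y74.542
M5
G0 X108.776 Y175.327
M3 S317
G1 X131.220 Y175.327 F3682
G1 X131.220 Y148.601
G1 X108.776 Y148.601
G1 X108.776 Y175.327
M5
G0 X0.000 Y0.000

1 u = 1 mm; y_m = 182.863 − y.

[1] `<rect>` rectangle, #ff0000→cut S857 F1601: (60.352,163.205) → (70.907,163.205) → (70.907,115.552) → (60.352,115.552) → (60.352,163.205) (closed)

[2] `<path>` quadratic bezier, #000000→engrave S317 F3682: (114.780,59.676) → (132.541,66.154) → (144.864,71.109) → (151.751,74.542)

[3] `<polygon>` rectangle, #000000→engrave S317 F3682: (108.776,175.327) → (131.220,175.327) → (131.220,148.601) → (108.776,148.601) → (108.776,175.327) (closed)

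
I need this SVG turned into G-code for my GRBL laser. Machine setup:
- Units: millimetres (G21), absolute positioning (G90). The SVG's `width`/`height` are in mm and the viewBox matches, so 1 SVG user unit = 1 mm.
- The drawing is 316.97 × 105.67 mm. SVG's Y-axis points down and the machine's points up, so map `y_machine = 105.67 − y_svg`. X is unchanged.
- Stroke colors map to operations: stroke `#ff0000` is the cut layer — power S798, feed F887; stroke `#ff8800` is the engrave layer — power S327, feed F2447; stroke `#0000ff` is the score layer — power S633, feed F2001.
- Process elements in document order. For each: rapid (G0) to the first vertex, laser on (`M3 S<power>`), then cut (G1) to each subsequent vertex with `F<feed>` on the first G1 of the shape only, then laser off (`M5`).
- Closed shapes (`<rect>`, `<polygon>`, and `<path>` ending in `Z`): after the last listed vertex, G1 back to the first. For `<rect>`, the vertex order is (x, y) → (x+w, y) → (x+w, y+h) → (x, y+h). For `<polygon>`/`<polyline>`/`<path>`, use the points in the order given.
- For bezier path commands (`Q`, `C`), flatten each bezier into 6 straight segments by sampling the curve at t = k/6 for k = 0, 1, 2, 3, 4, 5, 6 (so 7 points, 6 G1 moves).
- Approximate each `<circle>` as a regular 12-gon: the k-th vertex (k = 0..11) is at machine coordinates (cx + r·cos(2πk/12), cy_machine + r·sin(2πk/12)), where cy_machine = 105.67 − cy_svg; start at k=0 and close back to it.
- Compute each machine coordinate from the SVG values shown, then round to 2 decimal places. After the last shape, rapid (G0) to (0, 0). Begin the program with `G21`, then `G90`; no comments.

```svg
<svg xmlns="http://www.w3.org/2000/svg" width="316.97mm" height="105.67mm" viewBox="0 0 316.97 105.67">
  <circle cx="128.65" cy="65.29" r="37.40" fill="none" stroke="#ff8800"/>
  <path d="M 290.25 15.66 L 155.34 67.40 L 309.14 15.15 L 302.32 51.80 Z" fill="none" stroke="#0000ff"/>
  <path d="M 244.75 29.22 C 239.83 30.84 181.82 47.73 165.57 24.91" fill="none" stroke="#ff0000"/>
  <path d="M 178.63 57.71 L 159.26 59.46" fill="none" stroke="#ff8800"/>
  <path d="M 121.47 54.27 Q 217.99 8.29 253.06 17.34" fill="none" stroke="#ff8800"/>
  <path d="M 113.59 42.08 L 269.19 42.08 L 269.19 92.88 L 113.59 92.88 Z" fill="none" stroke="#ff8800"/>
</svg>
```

viewBox `0 0 316.97 105.67` with mm width/height → 1 unit = 1 mm. Flip: y_m = 105.67 − y_svg.

**Shape 1** — `<circle>` circle, stroke `#ff8800` → engrave (S327, F2447). Machine vertices: (166.05,40.38) → (161.04,59.08) → (147.35,72.77) → (128.65,77.78) → (109.95,72.77) → (96.26,59.08) → (91.25,40.38) → (96.26,21.68) → (109.95,7.99) → (128.65,2.98) → (147.35,7.99) → (161.04,21.68) → (166.05,40.38). Closed: final G1 returns to the first vertex.

**Shape 2** — `<path>` closed polygon, stroke `#0000ff` → score (S633, F2001). Machine vertices: (290.25,90.01) → (155.34,38.27) → (309.14,90.52) → (302.32,53.87) → (290.25,90.01). Closed: final G1 returns to the first vertex.

**Shape 3** — `<path>` cubic bezier, stroke `#ff0000` → cut (S798, F887). Control points (SVG): P0=(244.75,29.22), P1=(239.83,30.84), P2=(181.82,47.73), P3=(165.57,24.91); sampled at t=k/6. Machine vertices: (244.75,76.45) → (238.30,74.62) → (225.65,71.78) → (209.41,69.44) → (192.23,69.14) → (176.74,72.40) → (165.57,80.76). Open path.

**Shape 4** — `<path>` line segment, stroke `#ff8800` → engrave (S327, F2447). Machine vertices: (178.63,47.96) → (159.26,46.21). Open path.

**Shape 5** — `<path>` quadratic bezier, stroke `#ff8800` → engrave (S327, F2447). Control points (SVG): P0=(121.47,54.27), P1=(217.99,8.29), P2=(253.06,17.34); sampled at t=k/6. Machine vertices: (121.47,51.40) → (151.94,65.20) → (178.99,75.94) → (202.63,83.62) → (222.85,88.25) → (239.66,89.82) → (253.06,88.33). Open path.

**Shape 6** — `<path>` rectangle, stroke `#ff8800` → engrave (S327, F2447). Machine vertices: (113.59,63.59) → (269.19,63.59) → (269.19,12.79) → (113.59,12.79) → (113.59,63.59). Closed: final G1 returns to the first vertex.

G21
G90
G0 X166.05 Y40.38
M3 S327
G1 X161.04 Y59.08 F2447
G1 X147.35 Y72.77
G1 X128.65 Y77.78
G1 X109.95 Y72.77
G1 X96.26 Y59.08
G1 X91.25 Y40.38
G1 X96.26 Y21.68
G1 X109.95 Y7.99
G1 X128.65 Y2.98
G1 X147.35 Y7.99
G1 X161.04 Y21.68
G1 X166.05 Y40.38
M5
G0 X290.25 Y90.01
M3 S633
G1 X155.34 Y38.27 F2001
G1 X309.14 Y90.52
G1 X302.32 Y53.87
G1 X290.25 Y90.01
M5
G0 X244.75 Y76.45
M3 S798
G1 X238.30 Y74.62 F887
G1 X225.65 Y71.78
G1 X209.41 Y69.44
G1 X192.23 Y69.14
G1 X176.74 Y72.40
G1 X165.57 Y80.76
M5
G0 X178.63 Y47.96
M3 S327
G1 X159.26 Y46.21 F2447
M5
G0 X121.47 Y51.40
M3 S327
G1 X151.94 Y65.20 F2447
G1 X178.99 Y75.94
G1 X202.63 Y83.62
G1 X222.85 Y88.25
G1 X239.66 Y89.82
G1 X253.06 Y88.33
M5
G0 X113.59 Y63.59
M3 S327
G1 X269.19 Y63.59 F2447
G1 X269.19 Y12.79
G1 X113.59 Y12.79
G1 X113.59 Y63.59
M5
G0 X0.00 Y0.00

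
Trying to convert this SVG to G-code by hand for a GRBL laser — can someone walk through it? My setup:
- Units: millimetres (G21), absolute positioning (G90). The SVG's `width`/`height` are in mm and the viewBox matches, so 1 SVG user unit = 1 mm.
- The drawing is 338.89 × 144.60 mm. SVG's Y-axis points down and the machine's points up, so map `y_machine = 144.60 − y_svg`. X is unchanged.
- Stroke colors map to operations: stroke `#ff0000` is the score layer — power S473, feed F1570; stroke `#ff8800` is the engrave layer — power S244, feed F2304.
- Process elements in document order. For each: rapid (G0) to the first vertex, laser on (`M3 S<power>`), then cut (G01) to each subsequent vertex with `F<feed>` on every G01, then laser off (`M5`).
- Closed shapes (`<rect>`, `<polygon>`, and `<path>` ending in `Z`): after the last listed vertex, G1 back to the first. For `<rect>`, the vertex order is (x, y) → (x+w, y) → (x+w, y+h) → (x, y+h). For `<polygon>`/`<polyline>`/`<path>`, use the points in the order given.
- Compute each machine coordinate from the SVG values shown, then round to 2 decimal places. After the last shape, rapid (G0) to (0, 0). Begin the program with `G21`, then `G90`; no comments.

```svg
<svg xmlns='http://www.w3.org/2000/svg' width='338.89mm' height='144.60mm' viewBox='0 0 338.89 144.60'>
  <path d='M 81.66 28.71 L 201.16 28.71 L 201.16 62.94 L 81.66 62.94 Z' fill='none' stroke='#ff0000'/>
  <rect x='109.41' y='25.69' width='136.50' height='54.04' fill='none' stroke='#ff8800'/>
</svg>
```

Since the viewBox matches the mm dimensions, user units are millimetres directly. The only transform is the Y-flip y_m = 144.60 − y_svg.

Shape 1 is a rectangle drawn with `<path>`. Its stroke #ff0000 means score at S473, F1570. After flipping Y the toolpath is (81.66,115.89) → (201.16,115.89) → (201.16,81.66) → (81.66,81.66) → (81.66,115.89), returning to the start.

Shape 2 is a rectangle drawn with `<rect>`. Its stroke #ff8800 means engrave at S244, F2304. After flipping Y the toolpath is (109.41,118.91) → (245.91,118.91) → (245.91,64.87) → (109.41,64.87) → (109.41,118.91), returning to the start.

G21
G90
G0 X81.66 Y115.89
M3 S473
G01 X201.16 Y115.89 F1570
G01 X201.16 Y81.66 F1570
G01 X81.66 Y81.66 F1570
G01 X81.66 Y115.89 F1570
M5
G0 X109.41 Y118.91
M3 S244
G01 X245.91 Y118.91 F2304
G01 X245.91 Y64.87 F2304
G01 X109.41 Y64.87 F2304
G01 X109.41 Y118.91 F2304
M5
G0 X0.00 Y0.00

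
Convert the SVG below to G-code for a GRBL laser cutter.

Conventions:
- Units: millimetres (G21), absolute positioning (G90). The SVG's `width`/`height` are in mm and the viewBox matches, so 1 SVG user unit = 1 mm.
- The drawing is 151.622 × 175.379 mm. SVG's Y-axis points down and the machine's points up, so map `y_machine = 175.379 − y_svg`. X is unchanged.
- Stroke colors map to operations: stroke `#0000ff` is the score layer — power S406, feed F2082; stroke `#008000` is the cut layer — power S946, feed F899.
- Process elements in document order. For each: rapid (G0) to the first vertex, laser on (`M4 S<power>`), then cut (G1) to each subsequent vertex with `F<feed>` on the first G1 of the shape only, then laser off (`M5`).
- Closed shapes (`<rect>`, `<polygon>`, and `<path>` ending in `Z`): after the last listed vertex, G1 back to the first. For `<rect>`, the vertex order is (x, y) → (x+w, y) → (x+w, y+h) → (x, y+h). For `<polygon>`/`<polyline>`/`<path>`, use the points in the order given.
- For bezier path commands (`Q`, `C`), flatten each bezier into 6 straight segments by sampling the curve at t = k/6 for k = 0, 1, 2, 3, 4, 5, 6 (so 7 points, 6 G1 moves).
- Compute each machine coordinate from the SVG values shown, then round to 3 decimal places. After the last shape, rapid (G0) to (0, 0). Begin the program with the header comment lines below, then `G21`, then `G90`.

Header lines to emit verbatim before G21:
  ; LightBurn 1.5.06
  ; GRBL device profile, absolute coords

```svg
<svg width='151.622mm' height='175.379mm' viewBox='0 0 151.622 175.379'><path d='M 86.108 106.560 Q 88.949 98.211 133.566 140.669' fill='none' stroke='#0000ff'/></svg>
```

; LightBurn 1.5.06
; GRBL device profile, absolute coords
G21
G90
G0 X86.108 Y68.819
M4 S406
G1 X88.215 Y70.191 F2082
G1 X92.644 Y68.740
G1 X99.393 Y64.466
G1 X108.463 Y57.370
G1 X119.854 Y47.451
G1 X133.566 Y34.710
M5
G0 X0.000 Y0.000

Since the viewBox matches the mm dimensions, user units are millimetres directly. The only transform is the Y-flip y_m = 175.379 − y_svg.

Shape 1 is a quadratic bezier drawn with `<path>`. Its stroke #0000ff means score at S406, F2082. After flipping Y the toolpath is (86.108,68.819) → (88.215,70.191) → (92.644,68.740) → (99.393,64.466) → (108.463,57.370) → (119.854,47.451) → (133.566,34.710).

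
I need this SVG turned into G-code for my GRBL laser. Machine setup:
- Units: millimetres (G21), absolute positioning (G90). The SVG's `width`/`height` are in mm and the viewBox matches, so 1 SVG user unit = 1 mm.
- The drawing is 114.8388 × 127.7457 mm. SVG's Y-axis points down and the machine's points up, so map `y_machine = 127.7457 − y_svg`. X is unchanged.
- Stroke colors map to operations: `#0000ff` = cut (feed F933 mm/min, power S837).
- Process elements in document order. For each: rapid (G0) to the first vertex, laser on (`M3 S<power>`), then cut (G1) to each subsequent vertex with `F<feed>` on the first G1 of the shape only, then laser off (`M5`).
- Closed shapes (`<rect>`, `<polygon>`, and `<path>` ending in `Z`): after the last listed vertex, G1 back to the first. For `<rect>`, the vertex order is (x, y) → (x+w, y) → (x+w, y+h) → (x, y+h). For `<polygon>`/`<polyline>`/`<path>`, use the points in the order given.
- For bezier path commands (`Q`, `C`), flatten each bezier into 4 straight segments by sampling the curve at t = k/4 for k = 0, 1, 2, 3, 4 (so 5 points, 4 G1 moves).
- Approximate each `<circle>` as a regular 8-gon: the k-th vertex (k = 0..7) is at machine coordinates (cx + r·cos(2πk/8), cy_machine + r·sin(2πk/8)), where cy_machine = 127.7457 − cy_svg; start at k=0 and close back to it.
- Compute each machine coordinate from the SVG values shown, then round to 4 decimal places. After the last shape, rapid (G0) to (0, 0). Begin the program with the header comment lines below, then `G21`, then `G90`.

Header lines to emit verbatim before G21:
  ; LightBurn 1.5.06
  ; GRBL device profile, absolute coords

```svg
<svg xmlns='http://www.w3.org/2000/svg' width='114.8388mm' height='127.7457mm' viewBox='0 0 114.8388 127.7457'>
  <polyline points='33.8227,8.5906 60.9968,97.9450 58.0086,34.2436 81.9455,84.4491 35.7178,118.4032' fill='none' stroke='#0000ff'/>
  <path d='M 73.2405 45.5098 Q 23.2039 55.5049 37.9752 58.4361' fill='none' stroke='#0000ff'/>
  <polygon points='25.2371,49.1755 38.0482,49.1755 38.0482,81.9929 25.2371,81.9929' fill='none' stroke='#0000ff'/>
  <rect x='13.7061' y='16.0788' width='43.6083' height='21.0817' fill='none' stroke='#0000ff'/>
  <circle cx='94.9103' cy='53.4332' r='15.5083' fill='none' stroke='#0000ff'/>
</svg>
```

; LightBurn 1.5.06
; GRBL device profile, absolute coords
G21
G90
G0 X33.8227 Y119.1551
M3 S837
G1 X60.9968 Y29.8007 F933
G1 X58.0086 Y93.5021
G1 X81.9455 Y43.2966
G1 X35.7178 Y9.3425
M5
G0 X73.2405 Y82.2359
M3 S837
G1 X52.2727 Y77.6798 F933
G1 X39.4059 Y74.0068
G1 X34.6400 Y71.2167
G1 X37.9752 Y69.3096
M5
G0 X25.2371 Y78.5702
M3 S837
G1 X38.0482 Y78.5702 F933
G1 X38.0482 Y45.7528
G1 X25.2371 Y45.7528
G1 X25.2371 Y78.5702
M5
G0 X13.7061 Y111.6669
M3 S837
G1 X57.3144 Y111.6669 F933
G1 X57.3144 Y90.5852
G1 X13.7061 Y90.5852
G1 X13.7061 Y111.6669
M5
G0 X110.4186 Y74.3125
M3 S837
G1 X105.8763 Y85.2785 F933
G1 X94.9103 Y89.8208
G1 X83.9443 Y85.2785
G1 X79.4020 Y74.3125
G1 X83.9443 Y63.3465
G1 X94.9103 Y58.8042
G1 X105.8763 Y63.3465
G1 X110.4186 Y74.3125
M5
G0 X0.0000 Y0.0000

Since the viewBox matches the mm dimensions, user units are millimetres directly. The only transform is the Y-flip y_m = 127.7457 − y_svg.

Shape 1 is a open polyline drawn with `<polyline>`. Its stroke #0000ff means cut at S837, F933. After flipping Y the toolpath is (33.8227,119.1551) → (60.9968,29.8007) → (58.0086,93.5021) → (81.9455,43.2966) → (35.7178,9.3425).

Shape 2 is a quadratic bezier drawn with `<path>`. Its stroke #0000ff means cut at S837, F933. After flipping Y the toolpath is (73.2405,82.2359) → (52.2727,77.6798) → (39.4059,74.0068) → (34.6400,71.2167) → (37.9752,69.3096).

Shape 3 is a rectangle drawn with `<polygon>`. Its stroke #0000ff means cut at S837, F933. After flipping Y the toolpath is (25.2371,78.5702) → (38.0482,78.5702) → (38.0482,45.7528) → (25.2371,45.7528) → (25.2371,78.5702), returning to the start.

Shape 4 is a rectangle drawn with `<rect>`. Its stroke #0000ff means cut at S837, F933. After flipping Y the toolpath is (13.7061,111.6669) → (57.3144,111.6669) → (57.3144,90.5852) → (13.7061,90.5852) → (13.7061,111.6669), returning to the start.

Shape 5 is a circle drawn with `<circle>`. Its stroke #0000ff means cut at S837, F933. After flipping Y the toolpath is (110.4186,74.3125) → (105.8763,85.2785) → (94.9103,89.8208) → (83.9443,85.2785) → (79.4020,74.3125) → (83.9443,63.3465) → (94.9103,58.8042) → (105.8763,63.3465) → (110.4186,74.3125), returning to the start.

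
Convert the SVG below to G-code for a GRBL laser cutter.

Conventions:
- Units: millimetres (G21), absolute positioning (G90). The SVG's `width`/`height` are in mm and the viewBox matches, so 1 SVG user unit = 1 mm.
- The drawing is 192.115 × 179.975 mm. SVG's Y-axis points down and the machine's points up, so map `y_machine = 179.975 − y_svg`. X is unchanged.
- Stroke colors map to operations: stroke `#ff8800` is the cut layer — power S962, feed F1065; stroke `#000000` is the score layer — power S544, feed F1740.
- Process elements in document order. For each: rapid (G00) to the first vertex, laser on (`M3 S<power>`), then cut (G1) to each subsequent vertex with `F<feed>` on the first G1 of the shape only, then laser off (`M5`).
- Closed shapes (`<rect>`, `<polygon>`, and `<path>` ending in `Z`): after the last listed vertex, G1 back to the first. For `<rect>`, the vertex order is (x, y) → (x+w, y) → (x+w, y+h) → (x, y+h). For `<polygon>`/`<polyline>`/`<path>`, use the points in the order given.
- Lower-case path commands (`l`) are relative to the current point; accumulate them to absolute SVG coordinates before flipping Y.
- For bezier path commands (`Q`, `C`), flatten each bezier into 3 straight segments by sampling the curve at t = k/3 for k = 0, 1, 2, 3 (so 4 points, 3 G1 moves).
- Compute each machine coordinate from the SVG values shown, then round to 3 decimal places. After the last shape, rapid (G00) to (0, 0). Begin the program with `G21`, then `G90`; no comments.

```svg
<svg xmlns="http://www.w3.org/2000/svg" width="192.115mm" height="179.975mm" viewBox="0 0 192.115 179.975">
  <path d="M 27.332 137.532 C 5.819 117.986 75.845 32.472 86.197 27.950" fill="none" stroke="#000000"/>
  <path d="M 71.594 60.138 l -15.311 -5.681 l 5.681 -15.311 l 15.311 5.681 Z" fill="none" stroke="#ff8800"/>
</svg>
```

Since the viewBox matches the mm dimensions, user units are millimetres directly. The only transform is the Y-flip y_m = 179.975 − y_svg.

Shape 1 is a cubic bezier drawn with `<path>`. Its stroke #000000 means score at S544, F1740. After flipping Y the toolpath is (27.332,42.443) → (30.732,78.535) → (61.554,125.949) → (86.197,152.025).

Shape 2 is a regular polygon drawn with `<path>`. Its stroke #ff8800 means cut at S962, F1065. After flipping Y the toolpath is (71.594,119.837) → (56.283,125.518) → (61.964,140.829) → (77.275,135.148) → (71.594,119.837), returning to the start.

G21
G90
G00 X27.332 Y42.443
M3 S544
G1 X30.732 Y78.535 F1740
G1 X61.554 Y125.949
G1 X86.197 Y152.025
M5
G00 X71.594 Y119.837
M3 S962
G1 X56.283 Y125.518 F1065
G1 X61.964 Y140.829
G1 X77.275 Y135.148
G1 X71.594 Y119.837
M5
G00 X0.000 Y0.000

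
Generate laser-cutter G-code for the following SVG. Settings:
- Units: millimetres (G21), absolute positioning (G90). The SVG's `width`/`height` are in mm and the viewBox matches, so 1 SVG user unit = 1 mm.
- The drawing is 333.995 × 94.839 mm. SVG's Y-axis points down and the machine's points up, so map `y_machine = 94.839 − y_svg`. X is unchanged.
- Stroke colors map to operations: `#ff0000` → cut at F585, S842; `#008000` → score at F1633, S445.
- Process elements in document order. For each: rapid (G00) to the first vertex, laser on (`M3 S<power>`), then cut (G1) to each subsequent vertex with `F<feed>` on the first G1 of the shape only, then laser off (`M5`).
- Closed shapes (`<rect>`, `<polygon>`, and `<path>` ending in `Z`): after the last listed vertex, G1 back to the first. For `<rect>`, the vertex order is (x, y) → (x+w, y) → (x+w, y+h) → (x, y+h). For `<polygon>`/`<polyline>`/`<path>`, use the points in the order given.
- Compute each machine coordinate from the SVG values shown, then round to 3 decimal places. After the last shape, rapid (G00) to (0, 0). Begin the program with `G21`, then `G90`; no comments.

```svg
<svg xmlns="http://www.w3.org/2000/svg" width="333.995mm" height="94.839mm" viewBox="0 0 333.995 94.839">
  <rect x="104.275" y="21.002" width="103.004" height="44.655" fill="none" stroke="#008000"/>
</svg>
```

G21
G90
G00 X104.275 Y73.837
M3 S445
G1 X207.279 Y73.837 F1633
G1 X207.279 Y29.182
G1 X104.275 Y29.182
G1 X104.275 Y73.837
M5
G00 X0.000 Y0.000

1 u = 1 mm; y_m = 94.839 − y.

[1] `<rect>` rectangle, #008000→score S445 F1633: (104.275,73.837) → (207.279,73.837) → (207.279,29.182) → (104.275,29.182) → (104.275,73.837) (closed)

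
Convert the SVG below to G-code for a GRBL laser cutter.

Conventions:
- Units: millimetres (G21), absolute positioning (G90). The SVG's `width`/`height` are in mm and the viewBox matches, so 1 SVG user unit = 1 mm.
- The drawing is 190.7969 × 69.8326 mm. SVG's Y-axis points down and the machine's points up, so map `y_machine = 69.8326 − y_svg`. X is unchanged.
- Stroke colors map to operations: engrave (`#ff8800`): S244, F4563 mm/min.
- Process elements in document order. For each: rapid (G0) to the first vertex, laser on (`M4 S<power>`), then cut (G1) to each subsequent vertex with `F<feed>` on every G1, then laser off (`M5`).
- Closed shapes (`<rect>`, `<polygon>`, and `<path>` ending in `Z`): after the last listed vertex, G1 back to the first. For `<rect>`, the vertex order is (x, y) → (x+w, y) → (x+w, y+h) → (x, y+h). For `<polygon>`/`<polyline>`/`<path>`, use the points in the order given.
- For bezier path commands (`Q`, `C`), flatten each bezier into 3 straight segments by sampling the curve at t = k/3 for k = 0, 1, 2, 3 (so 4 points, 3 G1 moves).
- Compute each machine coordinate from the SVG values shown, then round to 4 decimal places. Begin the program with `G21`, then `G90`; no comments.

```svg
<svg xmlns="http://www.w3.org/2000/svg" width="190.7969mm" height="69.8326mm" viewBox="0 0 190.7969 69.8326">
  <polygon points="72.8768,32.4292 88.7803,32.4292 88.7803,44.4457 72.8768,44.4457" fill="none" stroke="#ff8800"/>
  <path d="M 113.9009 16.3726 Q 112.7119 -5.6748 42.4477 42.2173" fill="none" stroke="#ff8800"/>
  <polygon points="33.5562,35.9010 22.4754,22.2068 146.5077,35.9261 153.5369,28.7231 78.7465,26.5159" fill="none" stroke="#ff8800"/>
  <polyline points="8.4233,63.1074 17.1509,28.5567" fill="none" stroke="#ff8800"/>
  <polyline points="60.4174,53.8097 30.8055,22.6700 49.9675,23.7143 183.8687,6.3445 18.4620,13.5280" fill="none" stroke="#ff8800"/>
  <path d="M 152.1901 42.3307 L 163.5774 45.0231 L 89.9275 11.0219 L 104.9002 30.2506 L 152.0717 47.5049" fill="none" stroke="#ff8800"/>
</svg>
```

1 u = 1 mm; y_m = 69.8326 − y.

[1] `<polygon>` rectangle, #ff8800→engrave S244 F4563: (72.8768,37.4034) → (88.7803,37.4034) → (88.7803,25.3869) → (72.8768,25.3869) → (72.8768,37.4034) (closed)

[2] `<path>` quadratic bezier, #ff8800→engrave S244 F4563: (113.9009,53.4600) → (105.4332,60.3872) → (81.6155,51.7723) → (42.4477,27.6153)

[3] `<polygon>` closed polygon, #ff8800→engrave S244 F4563: (33.5562,33.9316) → (22.4754,47.6258) → (146.5077,33.9065) → (153.5369,41.1095) → (78.7465,43.3167) → (33.5562,33.9316) (closed)

[4] `<polyline>` line segment, #ff8800→engrave S244 F4563: (8.4233,6.7252) → (17.1509,41.2759)

[5] `<polyline>` open polyline, #ff8800→engrave S244 F4563: (60.4174,16.0229) → (30.8055,47.1626) → (49.9675,46.1183) → (183.8687,63.4881) → (18.4620,56.3046)

[6] `<path>` open polyline, #ff8800→engrave S244 F4563: (152.1901,27.5019) → (163.5774,24.8095) → (89.9275,58.8107) → (104.9002,39.5820) → (152.0717,22.3277)

G21
G90
G0 X72.8768 Y37.4034
M4 S244
G1 X88.7803 Y37.4034 F4563
G1 X88.7803 Y25.3869 F4563
G1 X72.8768 Y25.3869 F4563
G1 X72.8768 Y37.4034 F4563
M5
G0 X113.9009 Y53.4600
M4 S244
G1 X105.4332 Y60.3872 F4563
G1 X81.6155 Y51.7723 F4563
G1 X42.4477 Y27.6153 F4563
M5
G0 X33.5562 Y33.9316
M4 S244
G1 X22.4754 Y47.6258 F4563
G1 X146.5077 Y33.9065 F4563
G1 X153.5369 Y41.1095 F4563
G1 X78.7465 Y43.3167 F4563
G1 X33.5562 Y33.9316 F4563
M5
G0 X8.4233 Y6.7252
M4 S244
G1 X17.1509 Y41.2759 F4563
M5
G0 X60.4174 Y16.0229
M4 S244
G1 X30.8055 Y47.1626 F4563
G1 X49.9675 Y46.1183 F4563
G1 X183.8687 Y63.4881 F4563
G1 X18.4620 Y56.3046 F4563
M5
G0 X152.1901 Y27.5019
M4 S244
G1 X163.5774 Y24.8095 F4563
G1 X89.9275 Y58.8107 F4563
G1 X104.9002 Y39.5820 F4563
G1 X152.0717 Y22.3277 F4563
M5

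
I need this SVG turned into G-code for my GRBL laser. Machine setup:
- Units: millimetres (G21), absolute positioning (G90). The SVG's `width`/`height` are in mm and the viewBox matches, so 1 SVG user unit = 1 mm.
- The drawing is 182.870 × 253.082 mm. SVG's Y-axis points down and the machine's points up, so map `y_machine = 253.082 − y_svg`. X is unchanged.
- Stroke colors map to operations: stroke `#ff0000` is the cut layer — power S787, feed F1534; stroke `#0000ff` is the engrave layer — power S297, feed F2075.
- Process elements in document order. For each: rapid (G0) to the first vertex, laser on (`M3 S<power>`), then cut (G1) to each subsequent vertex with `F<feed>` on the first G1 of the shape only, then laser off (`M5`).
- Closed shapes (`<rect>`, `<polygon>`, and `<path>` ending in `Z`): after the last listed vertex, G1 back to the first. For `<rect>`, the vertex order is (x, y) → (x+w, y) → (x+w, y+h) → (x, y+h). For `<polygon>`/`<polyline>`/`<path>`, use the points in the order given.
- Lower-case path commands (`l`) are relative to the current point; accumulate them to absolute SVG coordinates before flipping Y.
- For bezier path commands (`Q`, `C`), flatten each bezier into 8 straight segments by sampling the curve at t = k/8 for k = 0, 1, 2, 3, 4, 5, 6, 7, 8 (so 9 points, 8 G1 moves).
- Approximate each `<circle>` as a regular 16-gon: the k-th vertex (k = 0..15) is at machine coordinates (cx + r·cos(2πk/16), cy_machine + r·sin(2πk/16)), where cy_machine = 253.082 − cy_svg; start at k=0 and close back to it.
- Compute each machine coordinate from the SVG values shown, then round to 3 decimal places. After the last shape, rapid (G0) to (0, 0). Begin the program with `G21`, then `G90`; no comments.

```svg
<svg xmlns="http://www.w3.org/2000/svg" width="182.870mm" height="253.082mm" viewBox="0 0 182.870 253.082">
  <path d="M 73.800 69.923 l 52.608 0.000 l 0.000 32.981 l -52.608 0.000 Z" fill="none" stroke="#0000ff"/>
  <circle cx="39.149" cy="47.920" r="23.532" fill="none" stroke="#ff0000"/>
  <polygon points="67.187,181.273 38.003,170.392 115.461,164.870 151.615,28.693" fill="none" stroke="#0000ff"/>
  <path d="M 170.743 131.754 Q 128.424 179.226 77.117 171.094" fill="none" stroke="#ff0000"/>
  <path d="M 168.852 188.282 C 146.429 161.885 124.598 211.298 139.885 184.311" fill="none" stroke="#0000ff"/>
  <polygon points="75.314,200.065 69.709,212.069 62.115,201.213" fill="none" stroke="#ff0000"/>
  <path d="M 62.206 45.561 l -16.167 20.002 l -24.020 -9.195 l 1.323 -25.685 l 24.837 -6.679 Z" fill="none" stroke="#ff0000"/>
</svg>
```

viewBox `0 0 182.870 253.082` with mm width/height → 1 unit = 1 mm. Flip: y_m = 253.082 − y_svg.

**Shape 1** — `<path>` rectangle, stroke `#0000ff` → engrave (S297, F2075). Machine vertices: (73.800,183.159) → (126.408,183.159) → (126.408,150.178) → (73.800,150.178) → (73.800,183.159). Closed: final G1 returns to the first vertex.

**Shape 2** — `<circle>` circle, stroke `#ff0000` → cut (S787, F1534). Machine vertices: (62.681,205.162) → (60.890,214.167) → (55.789,221.802) → (48.154,226.903) → (39.149,228.694) → (30.144,226.903) → (22.509,221.802) → (17.408,214.167) → (15.617,205.162) → (17.408,196.157) → (22.509,188.522) → (30.144,183.421) → (39.149,181.630) → (48.154,183.421) → (55.789,188.522) → (60.890,196.157) → (62.681,205.162). Closed: final G1 returns to the first vertex.

**Shape 3** — `<polygon>` closed polygon, stroke `#0000ff` → engrave (S297, F2075). Machine vertices: (67.187,71.809) → (38.003,82.690) → (115.461,88.212) → (151.615,224.389) → (67.187,71.809). Closed: final G1 returns to the first vertex.

**Shape 4** — `<path>` quadratic bezier, stroke `#ff0000` → cut (S787, F1534). Control points (SVG): P0=(170.743,131.754), P1=(128.424,179.226), P2=(77.117,171.094); sampled at t=k/8. Machine vertices: (170.743,121.328) → (160.023,110.329) → (149.022,101.067) → (137.740,93.543) → (126.177,87.757) → (114.333,83.708) → (102.209,81.397) → (89.803,80.824) → (77.117,81.988). Open path.

**Shape 5** — `<path>` cubic bezier, stroke `#0000ff` → engrave (S297, F2075). Control points (SVG): P0=(168.852,188.282), P1=(146.429,161.885), P2=(124.598,211.298), P3=(139.885,184.311); sampled at t=k/8. Machine vertices: (168.852,64.800) → (160.542,71.443) → (152.716,72.762) → (145.802,70.541) → (140.227,66.564) → (136.420,62.615) → (134.809,60.477) → (135.821,61.935) → (139.885,68.771). Open path.

**Shape 6** — `<polygon>` regular polygon, stroke `#ff0000` → cut (S787, F1534). Machine vertices: (75.314,53.017) → (69.709,41.013) → (62.115,51.869) → (75.314,53.017). Closed: final G1 returns to the first vertex.

**Shape 7** — `<path>` regular polygon, stroke `#ff0000` → cut (S787, F1534). Machine vertices: (62.206,207.521) → (46.039,187.519) → (22.019,196.714) → (23.342,222.399) → (48.179,229.078) → (62.206,207.521). Closed: final G1 returns to the first vertex.

G21
G90
G0 X73.800 Y183.159
M3 S297
G1 X126.408 Y183.159 F2075
G1 X126.408 Y150.178
G1 X73.800 Y150.178
G1 X73.800 Y183.159
M5
G0 X62.681 Y205.162
M3 S787
G1 X60.890 Y214.167 F1534
G1 X55.789 Y221.802
G1 X48.154 Y226.903
G1 X39.149 Y228.694
G1 X30.144 Y226.903
G1 X22.509 Y221.802
G1 X17.408 Y214.167
G1 X15.617 Y205.162
G1 X17.408 Y196.157
G1 X22.509 Y188.522
G1 X30.144 Y183.421
G1 X39.149 Y181.630
G1 X48.154 Y183.421
G1 X55.789 Y188.522
G1 X60.890 Y196.157
G1 X62.681 Y205.162
M5
G0 X67.187 Y71.809
M3 S297
G1 X38.003 Y82.690 F2075
G1 X115.461 Y88.212
G1 X151.615 Y224.389
G1 X67.187 Y71.809
M5
G0 X170.743 Y121.328
M3 S787
G1 X160.023 Y110.329 F1534
G1 X149.022 Y101.067
G1 X137.740 Y93.543
G1 X126.177 Y87.757
G1 X114.333 Y83.708
G1 X102.209 Y81.397
G1 X89.803 Y80.824
G1 X77.117 Y81.988
M5
G0 X168.852 Y64.800
M3 S297
G1 X160.542 Y71.443 F2075
G1 X152.716 Y72.762
G1 X145.802 Y70.541
G1 X140.227 Y66.564
G1 X136.420 Y62.615
G1 X134.809 Y60.477
G1 X135.821 Y61.935
G1 X139.885 Y68.771
M5
G0 X75.314 Y53.017
M3 S787
G1 X69.709 Y41.013 F1534
G1 X62.115 Y51.869
G1 X75.314 Y53.017
M5
G0 X62.206 Y207.521
M3 S787
G1 X46.039 Y187.519 F1534
G1 X22.019 Y196.714
G1 X23.342 Y222.399
G1 X48.179 Y229.078
G1 X62.206 Y207.521
M5
G0 X0.000 Y0.000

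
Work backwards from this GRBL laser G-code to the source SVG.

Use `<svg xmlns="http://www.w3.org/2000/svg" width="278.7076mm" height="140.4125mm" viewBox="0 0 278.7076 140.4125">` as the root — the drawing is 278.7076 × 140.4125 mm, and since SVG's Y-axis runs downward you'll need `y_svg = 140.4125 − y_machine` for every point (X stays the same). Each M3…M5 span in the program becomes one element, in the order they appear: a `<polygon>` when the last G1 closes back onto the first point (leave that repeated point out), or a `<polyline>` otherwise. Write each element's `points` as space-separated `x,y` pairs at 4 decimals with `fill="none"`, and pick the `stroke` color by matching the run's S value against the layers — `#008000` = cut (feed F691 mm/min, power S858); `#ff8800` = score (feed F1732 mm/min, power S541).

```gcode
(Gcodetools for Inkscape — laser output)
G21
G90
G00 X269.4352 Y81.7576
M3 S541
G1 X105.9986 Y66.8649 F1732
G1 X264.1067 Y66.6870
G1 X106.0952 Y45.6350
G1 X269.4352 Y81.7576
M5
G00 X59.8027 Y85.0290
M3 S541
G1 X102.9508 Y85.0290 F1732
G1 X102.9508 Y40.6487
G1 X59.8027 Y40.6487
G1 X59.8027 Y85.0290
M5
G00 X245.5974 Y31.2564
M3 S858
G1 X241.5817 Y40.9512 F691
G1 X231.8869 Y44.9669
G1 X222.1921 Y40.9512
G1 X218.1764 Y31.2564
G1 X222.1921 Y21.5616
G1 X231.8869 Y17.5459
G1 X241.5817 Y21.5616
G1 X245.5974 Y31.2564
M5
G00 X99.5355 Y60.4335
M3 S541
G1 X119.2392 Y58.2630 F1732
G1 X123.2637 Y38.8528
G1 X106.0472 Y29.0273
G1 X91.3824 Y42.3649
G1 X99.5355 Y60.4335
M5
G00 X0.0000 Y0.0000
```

y_svg = 140.4125 − y_m.

[1] S541→`#ff8800` (score); closed run; points: 269.4352,58.6549 105.9986,73.5476 264.1067,73.7255 106.0952,94.7775

[2] S541→`#ff8800` (score); closed run; points: 59.8027,55.3835 102.9508,55.3835 102.9508,99.7638 59.8027,99.7638

[3] S858→`#008000` (cut); closed run; points: 245.5974,109.1561 241.5817,99.4613 231.8869,95.4456 222.1921,99.4613 218.1764,109.1561 222.1921,118.8509 231.8869,122.8666 241.5817,118.8509

[4] S541→`#ff8800` (score); closed run; points: 99.5355,79.9790 119.2392,82.1495 123.2637,101.5597 106.0472,111.3852 91.3824,98.0476

<svg xmlns="http://www.w3.org/2000/svg" width="278.7076mm" height="140.4125mm" viewBox="0 0 278.7076 140.4125">
  <polygon points="269.4352,58.6549 105.9986,73.5476 264.1067,73.7255 106.0952,94.7775" fill="none" stroke="#ff8800"/>
  <polygon points="59.8027,55.3835 102.9508,55.3835 102.9508,99.7638 59.8027,99.7638" fill="none" stroke="#ff8800"/>
  <polygon points="245.5974,109.1561 241.5817,99.4613 231.8869,95.4456 222.1921,99.4613 218.1764,109.1561 222.1921,118.8509 231.8869,122.8666 241.5817,118.8509" fill="none" stroke="#008000"/>
  <polygon points="99.5355,79.9790 119.2392,82.1495 123.2637,101.5597 106.0472,111.3852 91.3824,98.0476" fill="none" stroke="#ff8800"/>
</svg>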